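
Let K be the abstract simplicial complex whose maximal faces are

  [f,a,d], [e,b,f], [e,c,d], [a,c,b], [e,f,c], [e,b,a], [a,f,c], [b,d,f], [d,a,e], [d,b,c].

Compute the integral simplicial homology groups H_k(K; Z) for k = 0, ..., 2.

Order the vertices as a < b < c < d < e < f. Listing each simplex with vertices in this order, K has dimension 2 with simplices:

  0-simplices (6): a, b, c, d, e, f
  1-simplices (15): ab, ac, ad, ae, af, bc, bd, be, bf, cd, ce, cf, de, df, ef
  2-simplices (10): abc, abe, acf, ade, adf, bcd, bdf, bef, cde, cef

Hence C_0 ≅ Z^6, C_1 ≅ Z^15, C_2 ≅ Z^10.

∂_1: C_1 → C_0 maps an edge to its endpoints' difference, ∂[p,q] = q − p. For instance
  ∂df = f − d.
This gives a 6×15 integer matrix of rank 5; reducing to Smith normal form yields diagonal entries (1,1,1,1,1).

∂_2: C_2 → C_1 maps a triangle to the signed sum of its edges. For instance
  ∂adf = df − af + ad,
  ∂cde = de − ce + cd.
This gives a 15×10 integer matrix of rank 10; reducing to Smith normal form yields diagonal entries (1,1,1,1,1,1,1,1,1,2).

From H_k ≅ ker(∂_k) / im(∂_{k+1}) we obtain:

  H_0: rank C_0 − rank ∂_1 = 6 − 5 = 1, and the invariant factors of ∂_1 are all 1, so H_0 ≅ Z.
  H_1: rank ker ∂_1 − rank ∂_2 = (15 − 5) − 10 = 0, and ∂_2 has invariant factor 2 > 1, so H_1 ≅ Z/2.
  H_2: rank ker ∂_2 − rank ∂_3 = (10 − 10) − 0 = 0, and there is no ∂_3, so H_2 ≅ 0.

(K is a triangulation of the real projective plane RP^2.)

H_0 ≅ Z,  H_1 ≅ Z/2,  H_2 = 0.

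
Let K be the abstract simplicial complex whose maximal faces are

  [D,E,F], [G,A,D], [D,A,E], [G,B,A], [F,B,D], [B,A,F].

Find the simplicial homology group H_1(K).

Take the total order A < B < D < E < F < G on the vertex set. Then K (dimension 2) consists of the simplices:

  0-simplices (6): A, B, D, E, F, G
  1-simplices (12): AB, AD, AE, AF, AG, BD, BF, BG, DE, DF, DG, EF
  2-simplices (6): ABF, ABG, ADE, ADG, BDF, DEF

Hence C_0 ≅ Z^6, C_1 ≅ Z^12, C_2 ≅ Z^6.

The boundary map ∂_1: C_1 → C_0 is given by ∂[p,q] = [q] − [p].
As a 6×12 matrix over Z this has rank 5, with invariant factors (1,1,1,1,1).

The boundary map ∂_2: C_2 → C_1 acts by ∂[p,q,r] = [q,r] − [p,r] + [p,q]. For instance
  ∂ADE = DE − AE + AD,
  ∂ADG = DG − AG + AD.
The resulting 12×6 matrix has rank 6, and its Smith normal form has invariant factors (1,1,1,1,1,1).

Now H_k = ker ∂_k / im ∂_{k+1}, so:

  H_1: rank ker ∂_1 − rank ∂_2 = (12 − 5) − 6 = 1, and the invariant factors of ∂_2 are all 1, so H_1 = Z.

(K is a triangulation of the cylinder S^1 x I.)

H_1 ≅ Z.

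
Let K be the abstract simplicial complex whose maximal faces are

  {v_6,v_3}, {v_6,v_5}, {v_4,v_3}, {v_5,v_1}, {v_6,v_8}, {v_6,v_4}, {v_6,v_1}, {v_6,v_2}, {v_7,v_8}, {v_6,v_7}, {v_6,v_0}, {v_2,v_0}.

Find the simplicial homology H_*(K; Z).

H_0 ≅ Z,  H_1 ≅ Z^4.

Fix the vertex order v_0 < v_1 < v_2 < v_3 < v_4 < v_5 < v_6 < v_7 < v_8 and write every simplex with vertices in increasing order. Then dim K = 1 and the simplices of K are:

  0-simplices (9): [v_0], [v_1], [v_2], [v_3], [v_4], [v_5], [v_6], [v_7], [v_8]
  1-simplices (12): [v_0,v_2], [v_0,v_6], [v_1,v_5], [v_1,v_6], [v_2,v_6], [v_3,v_4], [v_3,v_6], [v_4,v_6], [v_5,v_6], [v_6,v_7], [v_6,v_8], [v_7,v_8]

Hence C_0 ≅ Z^9, C_1 ≅ Z^12.

Boundary ∂_1: C_1 → C_0 sends each edge [p,q] (with p < q) to q − p.
The 9×12 boundary matrix has rank 8 and Smith normal form diag(1,1,1,1,1,1,1,1).

Now H_k = ker ∂_k / im ∂_{k+1}, so:

  H_0: rank C_0 − rank ∂_1 = 9 − 8 = 1, and the invariant factors of ∂_1 are all 1, so H_0 = Z.
  H_1: rank ker ∂_1 − rank ∂_2 = (12 − 8) − 0 = 4, and there is no ∂_2, so H_1 = Z^4.

(K is a triangulation of a wedge of 4 circles.)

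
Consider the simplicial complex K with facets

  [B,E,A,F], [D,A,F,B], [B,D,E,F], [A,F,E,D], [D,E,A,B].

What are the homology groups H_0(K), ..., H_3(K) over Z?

H_0 ≅ Z,  H_1 = 0,  H_2 = 0,  H_3 ≅ Z.

Order the vertices as A < B < D < E < F. Listing each simplex with vertices in this order, K has dimension 3 with simplices:

  0-simplices (5): A, B, D, E, F
  1-simplices (10): AB, AD, AE, AF, BD, BE, BF, DE, DF, EF
  2-simplices (10): ABD, ABE, ABF, ADE, ADF, AEF, BDE, BDF, BEF, DEF
  3-simplices (5): ABDE, ABDF, ABEF, ADEF, BDEF

so the chain groups are C_0 ≅ Z^5, C_1 ≅ Z^10, C_2 ≅ Z^10, C_3 ≅ Z^5.

The boundary map ∂_1: C_1 → C_0 sends each edge [p,q] (with p < q) to q − p.
This gives a 5×10 integer matrix of rank 4; reducing to Smith normal form yields diagonal entries (1,1,1,1).

Boundary ∂_2: C_2 → C_1 maps a triangle to the signed sum of its edges. For instance
  ∂ABE = BE − AE + AB,
  ∂ADF = DF − AF + AD.
The 10×10 boundary matrix has rank 6 and Smith normal form diag(1,1,1,1,1,1).

∂_3: C_3 → C_2 sends each 3-simplex σ to the alternating sum Σ_i (−1)^i (σ with its i-th vertex removed). For instance
  ∂ADEF = DEF − AEF + ADF − ADE,
  ∂ABDE = BDE − ADE + ABE − ABD.
The resulting 10×5 matrix has rank 4, and its Smith normal form has invariant factors (1,1,1,1).

From H_k ≅ ker(∂_k) / im(∂_{k+1}) we obtain:

  H_0: rank C_0 − rank ∂_1 = 5 − 4 = 1, and the invariant factors of ∂_1 are all 1, so H_0 = Z.
  H_1: rank ker ∂_1 − rank ∂_2 = (10 − 4) − 6 = 0, and the invariant factors of ∂_2 are all 1, so H_1 = 0.
  H_2: rank ker ∂_2 − rank ∂_3 = (10 − 6) − 4 = 0, and the invariant factors of ∂_3 are all 1, so H_2 = 0.
  H_3: rank ker ∂_3 − rank ∂_4 = (5 − 4) − 0 = 1, and there is no ∂_4, so H_3 = Z.

(K is a triangulation of the 3-sphere S^3.)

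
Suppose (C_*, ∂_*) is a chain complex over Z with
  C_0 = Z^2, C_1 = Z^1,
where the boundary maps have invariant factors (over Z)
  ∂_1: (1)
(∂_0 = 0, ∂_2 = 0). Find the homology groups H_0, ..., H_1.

H_0 = Z,  H_1 = 0.

H_0: b_0 = 2 − 0 − 1 = 1; torsion from ∂_1 factors > 1: none. So H_0 = Z.
H_1: b_1 = 1 − 1 − 0 = 0; torsion from ∂_2 factors > 1: none. So H_1 = 0.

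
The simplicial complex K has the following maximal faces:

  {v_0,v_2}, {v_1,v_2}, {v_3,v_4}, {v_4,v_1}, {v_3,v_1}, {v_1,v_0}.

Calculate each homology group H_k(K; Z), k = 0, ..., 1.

H_0 ≅ Z,  H_1 ≅ Z^2.

Take the total order v_0 < v_1 < v_2 < v_3 < v_4 on the vertex set. Then K (dimension 1) consists of the simplices:

  0-simplices (5): [v_0], [v_1], [v_2], [v_3], [v_4]
  1-simplices (6): [v_0,v_1], [v_0,v_2], [v_1,v_2], [v_1,v_3], [v_1,v_4], [v_3,v_4]

giving chain groups C_0 ≅ Z^5, C_1 ≅ Z^6.

The boundary map ∂_1: C_1 → C_0 sends each edge [p,q] (with p < q) to q − p.
The resulting 5×6 matrix has rank 4, and its Smith normal form has invariant factors (1,1,1,1).

Computing H_k = (kernel of ∂_k) / (image of ∂_{k+1}):

  H_0: rank C_0 − rank ∂_1 = 5 − 4 = 1, and the invariant factors of ∂_1 are all 1, so H_0 ≅ Z.
  H_1: rank ker ∂_1 − rank ∂_2 = (6 − 4) − 0 = 2, and there is no ∂_2, so H_1 ≅ Z^2.

As a check, the Euler characteristic is 5 − 6 = -1, which agrees with 1 − 2 = -1.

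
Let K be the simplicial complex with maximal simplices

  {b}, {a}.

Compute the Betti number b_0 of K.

We work with the vertex ordering a < b. The simplices of K, each written with vertices in increasing order, are:

  0-simplices (2): a, b

Hence C_0 ≅ Z^2.

Reading off H_k = ker ∂_k / im ∂_{k+1}:

  H_0: rank C_0 − rank ∂_1 = 2 − 0 = 2, and there is no ∂_1, so H_0 ≅ Z^2.

Hence the Betti numbers are b_0 = 2.

b_0 = 2.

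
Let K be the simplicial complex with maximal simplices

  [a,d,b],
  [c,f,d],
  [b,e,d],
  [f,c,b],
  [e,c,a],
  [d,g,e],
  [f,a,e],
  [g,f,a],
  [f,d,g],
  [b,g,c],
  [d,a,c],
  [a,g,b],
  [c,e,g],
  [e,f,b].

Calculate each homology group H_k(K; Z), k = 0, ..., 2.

We work with the vertex ordering a < b < c < d < e < f < g. The simplices of K, each written with vertices in increasing order, are:

  0-simplices (7): a, b, c, d, e, f, g
  1-simplices (21): ab, ac, ad, ae, af, ag, bc, bd, be, bf, bg, cd, ce, cf, cg, de, df, dg, ef, eg, fg
  2-simplices (14): abd, abg, acd, ace, aef, afg, bcf, bcg, bde, bef, cdf, ceg, deg, dfg

giving chain groups C_0 ≅ Z^7, C_1 ≅ Z^21, C_2 ≅ Z^14.

Boundary ∂_1: C_1 → C_0 is given by ∂[p,q] = [q] − [p]. For instance
  ∂ad = d − a.
The resulting 7×21 matrix has rank 6, and its Smith normal form has invariant factors (1,1,1,1,1,1).

Boundary ∂_2: C_2 → C_1 maps a triangle to the signed sum of its edges. For instance
  ∂aef = ef − af + ae,
  ∂deg = eg − dg + de.
This gives a 21×14 integer matrix of rank 13; reducing to Smith normal form yields diagonal entries (1,1,1,1,1,1,1,1,1,1,1,1,1).

Reading off H_k = ker ∂_k / im ∂_{k+1}:

  H_0: rank C_0 − rank ∂_1 = 7 − 6 = 1, and the invariant factors of ∂_1 are all 1, so H_0 ≅ Z.
  H_1: rank ker ∂_1 − rank ∂_2 = (21 − 6) − 13 = 2, and the invariant factors of ∂_2 are all 1, so H_1 ≅ Z^2.
  H_2: rank ker ∂_2 − rank ∂_3 = (14 − 13) − 0 = 1, and there is no ∂_3, so H_2 ≅ Z.

H_0 = Z,  H_1 = Z^2,  H_2 = Z.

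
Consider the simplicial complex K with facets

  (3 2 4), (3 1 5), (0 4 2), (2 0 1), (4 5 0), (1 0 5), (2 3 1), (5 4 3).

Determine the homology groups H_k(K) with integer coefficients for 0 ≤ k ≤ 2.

We work with the vertex ordering 0 < 1 < 2 < 3 < 4 < 5. The simplices of K, each written with vertices in increasing order, are:

  0-simplices (6): [0], [1], [2], [3], [4], [5]
  1-simplices (12): [0,1], [0,2], [0,4], [0,5], [1,2], [1,3], [1,5], [2,3], [2,4], [3,4], [3,5], [4,5]
  2-simplices (8): [0,1,2], [0,1,5], [0,2,4], [0,4,5], [1,2,3], [1,3,5], [2,3,4], [3,4,5]

giving chain groups C_0 ≅ Z^6, C_1 ≅ Z^12, C_2 ≅ Z^8.

Boundary ∂_1: C_1 → C_0 maps an edge to its endpoints' difference, ∂[p,q] = q − p.
The resulting 6×12 matrix has rank 5, and its Smith normal form has invariant factors (1,1,1,1,1).

∂_2: C_2 → C_1 acts by ∂[p,q,r] = [q,r] − [p,r] + [p,q]. For instance
  ∂[0,2,4] = [2,4] − [0,4] + [0,2],
  ∂[1,3,5] = [3,5] − [1,5] + [1,3].
As a 12×8 matrix over Z this has rank 7, with invariant factors (1,1,1,1,1,1,1).

Reading off H_k = ker ∂_k / im ∂_{k+1}:

  H_0: rank C_0 − rank ∂_1 = 6 − 5 = 1, and the invariant factors of ∂_1 are all 1, so H_0 ≅ Z.
  H_1: rank ker ∂_1 − rank ∂_2 = (12 − 5) − 7 = 0, and the invariant factors of ∂_2 are all 1, so H_1 ≅ 0.
  H_2: rank ker ∂_2 − rank ∂_3 = (8 − 7) − 0 = 1, and there is no ∂_3, so H_2 ≅ Z.

H_0 = Z,  H_1 = 0,  H_2 = Z.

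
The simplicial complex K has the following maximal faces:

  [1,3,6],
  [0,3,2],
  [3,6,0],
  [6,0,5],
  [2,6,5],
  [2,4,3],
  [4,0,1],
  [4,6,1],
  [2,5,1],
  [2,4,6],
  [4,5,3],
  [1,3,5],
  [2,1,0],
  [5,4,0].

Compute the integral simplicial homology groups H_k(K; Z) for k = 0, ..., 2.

H_0 = Z,  H_1 = Z^2,  H_2 = Z.

We work with the vertex ordering 0 < 1 < 2 < 3 < 4 < 5 < 6. The simplices of K, each written with vertices in increasing order, are:

  0-simplices (7): [0], [1], [2], [3], [4], [5], [6]
  1-simplices (21): [0,1], [0,2], [0,3], [0,4], [0,5], [0,6], [1,2], [1,3], [1,4], [1,5], [1,6], [2,3], [2,4], [2,5], [2,6], [3,4], [3,5], [3,6], [4,5], [4,6], [5,6]
  2-simplices (14): [0,1,2], [0,1,4], [0,2,3], [0,3,6], [0,4,5], [0,5,6], [1,2,5], [1,3,5], [1,3,6], [1,4,6], [2,3,4], [2,4,6], [2,5,6], [3,4,5]

Hence C_0 ≅ Z^7, C_1 ≅ Z^21, C_2 ≅ Z^14.

The boundary map ∂_1: C_1 → C_0 is given by ∂[p,q] = [q] − [p].
The resulting 7×21 matrix has rank 6, and its Smith normal form has invariant factors (1,1,1,1,1,1).

∂_2: C_2 → C_1 acts by ∂[p,q,r] = [q,r] − [p,r] + [p,q]. For instance
  ∂[1,4,6] = [4,6] − [1,6] + [1,4],
  ∂[0,3,6] = [3,6] − [0,6] + [0,3].
This gives a 21×14 integer matrix of rank 13; reducing to Smith normal form yields diagonal entries (1,1,1,1,1,1,1,1,1,1,1,1,1).

Reading off H_k = ker ∂_k / im ∂_{k+1}:

  H_0: rank C_0 − rank ∂_1 = 7 − 6 = 1, and the invariant factors of ∂_1 are all 1, so H_0 ≅ Z.
  H_1: rank ker ∂_1 − rank ∂_2 = (21 − 6) − 13 = 2, and the invariant factors of ∂_2 are all 1, so H_1 ≅ Z^2.
  H_2: rank ker ∂_2 − rank ∂_3 = (14 − 13) − 0 = 1, and there is no ∂_3, so H_2 ≅ Z.

As a check, the Euler characteristic is 7 − 21 + 14 = 0, which agrees with 1 − 2 + 1 = 0.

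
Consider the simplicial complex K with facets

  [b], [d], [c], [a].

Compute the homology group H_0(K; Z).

K has 4 vertices.
rank ∂_0 = 0, rank ∂_1 = 0 ⇒ b_0 = 4 − 0 − 0 = 4. So H_0 = Z^4.

H_0 ≅ Z^4.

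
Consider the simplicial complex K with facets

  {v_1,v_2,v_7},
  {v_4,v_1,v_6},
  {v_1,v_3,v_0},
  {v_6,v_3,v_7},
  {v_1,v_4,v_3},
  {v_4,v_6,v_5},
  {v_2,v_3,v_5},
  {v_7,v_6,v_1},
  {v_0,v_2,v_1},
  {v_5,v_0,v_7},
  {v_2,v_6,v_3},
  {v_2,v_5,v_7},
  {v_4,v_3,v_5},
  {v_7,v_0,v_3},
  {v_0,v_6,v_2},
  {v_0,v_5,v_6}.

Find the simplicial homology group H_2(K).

H_2 = Z.

K has 8 vertices, 24 edges, 16 triangles.
rank ∂_2 = 15, rank ∂_3 = 0 ⇒ b_2 = 16 − 15 − 0 = 1. So H_2 = Z.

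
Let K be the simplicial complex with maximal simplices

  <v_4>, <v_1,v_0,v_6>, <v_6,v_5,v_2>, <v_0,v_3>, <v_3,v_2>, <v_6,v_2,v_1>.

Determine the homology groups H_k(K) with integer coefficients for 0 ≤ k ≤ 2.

We work with the vertex ordering v_0 < v_1 < v_2 < v_3 < v_4 < v_5 < v_6. The simplices of K, each written with vertices in increasing order, are:

  0-simplices (7): [v_0], [v_1], [v_2], [v_3], [v_4], [v_5], [v_6]
  1-simplices (9): [v_0,v_1], [v_0,v_3], [v_0,v_6], [v_1,v_2], [v_1,v_6], [v_2,v_3], [v_2,v_5], [v_2,v_6], [v_5,v_6]
  2-simplices (3): [v_0,v_1,v_6], [v_1,v_2,v_6], [v_2,v_5,v_6]

so the chain groups are C_0 ≅ Z^7, C_1 ≅ Z^9, C_2 ≅ Z^3.

The boundary map ∂_1: C_1 → C_0 is given by ∂[p,q] = [q] − [p]. For instance
  ∂[v_0,v_1] = [v_1] − [v_0].
This gives a 7×9 integer matrix of rank 5; reducing to Smith normal form yields diagonal entries (1,1,1,1,1).

∂_2: C_2 → C_1 acts by ∂[p,q,r] = [q,r] − [p,r] + [p,q]. For instance
  ∂[v_1,v_2,v_6] = [v_2,v_6] − [v_1,v_6] + [v_1,v_2],
  ∂[v_2,v_5,v_6] = [v_5,v_6] − [v_2,v_6] + [v_2,v_5].
This gives a 9×3 integer matrix of rank 3; reducing to Smith normal form yields diagonal entries (1,1,1).

Now H_k = ker ∂_k / im ∂_{k+1}, so:

  H_0: rank C_0 − rank ∂_1 = 7 − 5 = 2, and the invariant factors of ∂_1 are all 1, so H_0 ≅ Z^2.
  H_1: rank ker ∂_1 − rank ∂_2 = (9 − 5) − 3 = 1, and the invariant factors of ∂_2 are all 1, so H_1 ≅ Z.
  H_2: rank ker ∂_2 − rank ∂_3 = (3 − 3) − 0 = 0, and there is no ∂_3, so H_2 ≅ 0.

As a check, the Euler characteristic is 7 − 9 + 3 = 1, which agrees with 2 − 1 + 0 = 1.

H_0 = Z^2,  H_1 = Z,  H_2 = 0.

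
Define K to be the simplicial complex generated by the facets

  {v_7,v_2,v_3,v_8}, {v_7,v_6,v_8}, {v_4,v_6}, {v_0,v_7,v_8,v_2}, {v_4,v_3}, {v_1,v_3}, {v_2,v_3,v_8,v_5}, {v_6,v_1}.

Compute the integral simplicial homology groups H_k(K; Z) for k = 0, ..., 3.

K has 9 vertices, 18 edges, 11 triangles, 3 3-simplices.
rank ∂_0 = 0, rank ∂_1 = 8 ⇒ b_0 = 9 − 0 − 8 = 1; all invariant factors of ∂_1 are 1 so no torsion. So H_0 = Z.
rank ∂_1 = 8, rank ∂_2 = 8 ⇒ b_1 = 18 − 8 − 8 = 2; all invariant factors of ∂_2 are 1 so no torsion. So H_1 = Z^2.
rank ∂_2 = 8, rank ∂_3 = 3 ⇒ b_2 = 11 − 8 − 3 = 0; all invariant factors of ∂_3 are 1 so no torsion. So H_2 = 0.
rank ∂_3 = 3, rank ∂_4 = 0 ⇒ b_3 = 3 − 3 − 0 = 0. So H_3 = 0.

H_0 ≅ Z,  H_1 ≅ Z^2,  H_2 = 0,  H_3 = 0.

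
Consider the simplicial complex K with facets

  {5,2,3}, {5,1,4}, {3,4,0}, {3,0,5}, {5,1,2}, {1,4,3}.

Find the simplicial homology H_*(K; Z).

H_0 ≅ Z,  H_1 ≅ Z,  H_2 = 0.

Fix the vertex order 0 < 1 < 2 < 3 < 4 < 5 and write every simplex with vertices in increasing order. Then dim K = 2 and the simplices of K are:

  0-simplices (6): [0], [1], [2], [3], [4], [5]
  1-simplices (12): [0,3], [0,4], [0,5], [1,2], [1,3], [1,4], [1,5], [2,3], [2,5], [3,4], [3,5], [4,5]
  2-simplices (6): [0,3,4], [0,3,5], [1,2,5], [1,3,4], [1,4,5], [2,3,5]

Hence C_0 ≅ Z^6, C_1 ≅ Z^12, C_2 ≅ Z^6.

Boundary ∂_1: C_1 → C_0 is given by ∂[p,q] = [q] − [p].
This gives a 6×12 integer matrix of rank 5; reducing to Smith normal form yields diagonal entries (1,1,1,1,1).

The boundary map ∂_2: C_2 → C_1 acts by ∂[p,q,r] = [q,r] − [p,r] + [p,q]. For instance
  ∂[1,4,5] = [4,5] − [1,5] + [1,4],
  ∂[0,3,4] = [3,4] − [0,4] + [0,3].
As a 12×6 matrix over Z this has rank 6, with invariant factors (1,1,1,1,1,1).

From H_k ≅ ker(∂_k) / im(∂_{k+1}) we obtain:

  H_0: rank C_0 − rank ∂_1 = 6 − 5 = 1, and the invariant factors of ∂_1 are all 1, so H_0 ≅ Z.
  H_1: rank ker ∂_1 − rank ∂_2 = (12 − 5) − 6 = 1, and the invariant factors of ∂_2 are all 1, so H_1 ≅ Z.
  H_2: rank ker ∂_2 − rank ∂_3 = (6 − 6) − 0 = 0, and there is no ∂_3, so H_2 ≅ 0.

As a check, the Euler characteristic is 6 − 12 + 6 = 0, which agrees with 1 − 1 + 0 = 0.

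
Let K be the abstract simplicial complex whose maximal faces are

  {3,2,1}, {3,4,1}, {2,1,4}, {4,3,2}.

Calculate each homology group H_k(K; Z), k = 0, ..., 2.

Order the vertices as 1 < 2 < 3 < 4. Listing each simplex with vertices in this order, K has dimension 2 with simplices:

  0-simplices (4): [1], [2], [3], [4]
  1-simplices (6): [1,2], [1,3], [1,4], [2,3], [2,4], [3,4]
  2-simplices (4): [1,2,3], [1,2,4], [1,3,4], [2,3,4]

Hence C_0 ≅ Z^4, C_1 ≅ Z^6, C_2 ≅ Z^4.

∂_1: C_1 → C_0 is given by ∂[p,q] = [q] − [p].
This gives a 4×6 integer matrix of rank 3; reducing to Smith normal form yields diagonal entries (1,1,1).

Boundary ∂_2: C_2 → C_1 acts by ∂[p,q,r] = [q,r] − [p,r] + [p,q]. For instance
  ∂[1,2,4] = [2,4] − [1,4] + [1,2],
  ∂[1,3,4] = [3,4] − [1,4] + [1,3].
The resulting 6×4 matrix has rank 3, and its Smith normal form has invariant factors (1,1,1).

Computing H_k = (kernel of ∂_k) / (image of ∂_{k+1}):

  H_0: rank C_0 − rank ∂_1 = 4 − 3 = 1, and the invariant factors of ∂_1 are all 1, so H_0 ≅ Z.
  H_1: rank ker ∂_1 − rank ∂_2 = (6 − 3) − 3 = 0, and the invariant factors of ∂_2 are all 1, so H_1 ≅ 0.
  H_2: rank ker ∂_2 − rank ∂_3 = (4 − 3) − 0 = 1, and there is no ∂_3, so H_2 ≅ Z.

(K is a triangulation of the 2-sphere S^2.)

H_0 = Z,  H_1 = 0,  H_2 = Z.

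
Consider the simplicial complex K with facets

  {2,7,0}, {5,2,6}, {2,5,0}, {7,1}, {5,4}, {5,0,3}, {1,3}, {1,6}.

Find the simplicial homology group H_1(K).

K has 8 vertices, 13 edges, 4 triangles.
rank ∂_1 = 7, rank ∂_2 = 4 ⇒ b_1 = 13 − 7 − 4 = 2; all invariant factors of ∂_2 are 1 so no torsion. So H_1 = Z^2.

H_1 = Z^2.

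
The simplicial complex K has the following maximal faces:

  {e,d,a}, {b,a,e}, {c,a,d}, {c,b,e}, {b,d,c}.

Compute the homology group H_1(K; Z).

H_1 ≅ Z.

Order the vertices as a < b < c < d < e. Listing each simplex with vertices in this order, K has dimension 2 with simplices:

  0-simplices (5): a, b, c, d, e
  1-simplices (10): ab, ac, ad, ae, bc, bd, be, cd, ce, de
  2-simplices (5): abe, acd, ade, bcd, bce

Hence C_0 ≅ Z^5, C_1 ≅ Z^10, C_2 ≅ Z^5.

∂_1: C_1 → C_0 maps an edge to its endpoints' difference, ∂[p,q] = q − p.
As a 5×10 matrix over Z this has rank 4, with invariant factors (1,1,1,1).

Boundary ∂_2: C_2 → C_1 sends each 2-simplex [p,q,r] to [q,r] − [p,r] + [p,q]. For instance
  ∂acd = cd − ad + ac,
  ∂bcd = cd − bd + bc.
The resulting 10×5 matrix has rank 5, and its Smith normal form has invariant factors (1,1,1,1,1).

Now H_k = ker ∂_k / im ∂_{k+1}, so:

  H_1: rank ker ∂_1 − rank ∂_2 = (10 − 4) − 5 = 1, and the invariant factors of ∂_2 are all 1, so H_1 ≅ Z.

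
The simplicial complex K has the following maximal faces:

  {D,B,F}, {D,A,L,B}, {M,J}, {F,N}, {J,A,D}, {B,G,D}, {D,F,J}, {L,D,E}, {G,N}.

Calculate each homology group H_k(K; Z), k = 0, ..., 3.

H_0 ≅ Z,  H_1 ≅ Z,  H_2 = 0,  H_3 = 0.

We work with the vertex ordering A < B < D < E < F < G < J < L < M < N. The simplices of K, each written with vertices in increasing order, are:

  0-simplices (10): A, B, D, E, F, G, J, L, M, N
  1-simplices (18): AB, AD, AJ, AL, BD, BF, BG, BL, DE, DF, DG, DJ, DL, EL, FJ, FN, GN, JM
  2-simplices (9): ABD, ABL, ADJ, ADL, BDF, BDG, BDL, DEL, DFJ
  3-simplices (1): ABDL

Hence C_0 ≅ Z^10, C_1 ≅ Z^18, C_2 ≅ Z^9, C_3 ≅ Z^1.

∂_1: C_1 → C_0 sends each edge [p,q] (with p < q) to q − p. For instance
  ∂AJ = J − A.
This gives a 10×18 integer matrix of rank 9; reducing to Smith normal form yields diagonal entries (1,1,1,1,1,1,1,1,1).

The boundary map ∂_2: C_2 → C_1 maps a triangle to the signed sum of its edges. For instance
  ∂BDG = DG − BG + BD,
  ∂ADL = DL − AL + AD.
As a 18×9 matrix over Z this has rank 8, with invariant factors (1,1,1,1,1,1,1,1).

∂_3: C_3 → C_2 sends each 3-simplex σ to the alternating sum Σ_i (−1)^i (σ with its i-th vertex removed). For instance
  ∂ABDL = BDL − ADL + ABL − ABD.
The 9×1 boundary matrix has rank 1 and Smith normal form diag(1).

Now H_k = ker ∂_k / im ∂_{k+1}, so:

  H_0: rank C_0 − rank ∂_1 = 10 − 9 = 1, and the invariant factors of ∂_1 are all 1, so H_0 ≅ Z.
  H_1: rank ker ∂_1 − rank ∂_2 = (18 − 9) − 8 = 1, and the invariant factors of ∂_2 are all 1, so H_1 ≅ Z.
  H_2: rank ker ∂_2 − rank ∂_3 = (9 − 8) − 1 = 0, and the invariant factors of ∂_3 are all 1, so H_2 ≅ 0.
  H_3: rank ker ∂_3 − rank ∂_4 = (1 − 1) − 0 = 0, and there is no ∂_4, so H_3 ≅ 0.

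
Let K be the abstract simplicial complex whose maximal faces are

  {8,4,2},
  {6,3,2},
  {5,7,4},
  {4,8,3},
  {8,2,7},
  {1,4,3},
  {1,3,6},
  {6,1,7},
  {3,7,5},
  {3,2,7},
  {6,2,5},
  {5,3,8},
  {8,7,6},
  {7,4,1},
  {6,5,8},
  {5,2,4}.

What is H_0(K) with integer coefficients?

Fix the vertex order 1 < 2 < 3 < 4 < 5 < 6 < 7 < 8 and write every simplex with vertices in increasing order. Then dim K = 2 and the simplices of K are:

  0-simplices (8): [1], [2], [3], [4], [5], [6], [7], [8]
  1-simplices (24): (24 of them)
  2-simplices (16): [1,3,4], [1,3,6], [1,4,7], [1,6,7], [2,3,6], [2,3,7], [2,4,5], [2,4,8], [2,5,6], [2,7,8], [3,4,8], [3,5,7], [3,5,8], [4,5,7], [5,6,8], [6,7,8]

so the chain groups are C_0 ≅ Z^8, C_1 ≅ Z^24, C_2 ≅ Z^16.

∂_1: C_1 → C_0 sends each edge [p,q] (with p < q) to q − p.
The 8×24 boundary matrix has rank 7 and Smith normal form diag(1,1,1,1,1,1,1).

The boundary map ∂_2: C_2 → C_1 maps a triangle to the signed sum of its edges. For instance
  ∂[1,4,7] = [4,7] − [1,7] + [1,4],
  ∂[5,6,8] = [6,8] − [5,8] + [5,6].
This gives a 24×16 integer matrix of rank 15; reducing to Smith normal form yields diagonal entries (1,1,1,1,1,1,1,1,1,1,1,1,1,1,1).

From H_k ≅ ker(∂_k) / im(∂_{k+1}) we obtain:

  H_0: rank C_0 − rank ∂_1 = 8 − 7 = 1, and the invariant factors of ∂_1 are all 1, so H_0 = Z.

(K is a triangulation of the torus T^2.)

H_0 ≅ Z.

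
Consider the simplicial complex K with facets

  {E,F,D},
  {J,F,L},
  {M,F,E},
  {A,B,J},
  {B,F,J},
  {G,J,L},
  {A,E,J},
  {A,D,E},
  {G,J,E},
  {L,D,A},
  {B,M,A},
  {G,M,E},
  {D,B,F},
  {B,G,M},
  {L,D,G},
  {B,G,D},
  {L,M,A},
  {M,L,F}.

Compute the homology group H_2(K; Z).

H_2 = Z.

Take the total order A < B < D < E < F < G < J < L < M on the vertex set. Then K (dimension 2) consists of the simplices:

  0-simplices (9): A, B, D, E, F, G, J, L, M
  1-simplices (27): AB, AD, AE, AJ, AL, AM, BD, BF, BG, BJ, BM, DE, DF, DG, DL, EF, EG, EJ, EM, FJ, FL, FM, GJ, GL, GM, JL, LM
  2-simplices (18): ABJ, ABM, ADE, ADL, AEJ, ALM, BDF, BDG, BFJ, BGM, DEF, DGL, EFM, EGJ, EGM, FJL, FLM, GJL

so the chain groups are C_0 ≅ Z^9, C_1 ≅ Z^27, C_2 ≅ Z^18.

∂_1: C_1 → C_0 sends each edge [p,q] (with p < q) to q − p.
The 9×27 boundary matrix has rank 8 and Smith normal form diag(1,1,1,1,1,1,1,1).

Boundary ∂_2: C_2 → C_1 sends each 2-simplex [p,q,r] to [q,r] − [p,r] + [p,q]. For instance
  ∂ADL = DL − AL + AD,
  ∂FJL = JL − FL + FJ.
This gives a 27×18 integer matrix of rank 17; reducing to Smith normal form yields diagonal entries (1,1,1,1,1,1,1,1,1,1,1,1,1,1,1,1,1).

Reading off H_k = ker ∂_k / im ∂_{k+1}:

  H_2: rank ker ∂_2 − rank ∂_3 = (18 − 17) − 0 = 1, and there is no ∂_3, so H_2 = Z.

(K is a triangulation of the torus T^2.)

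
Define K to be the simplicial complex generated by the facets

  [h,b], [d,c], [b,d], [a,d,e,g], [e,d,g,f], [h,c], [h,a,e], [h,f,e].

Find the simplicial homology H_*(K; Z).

We work with the vertex ordering a < b < c < d < e < f < g < h. The simplices of K, each written with vertices in increasing order, are:

  0-simplices (8): a, b, c, d, e, f, g, h
  1-simplices (16): ad, ae, ag, ah, bd, bh, cd, ch, de, df, dg, ef, eg, eh, fg, fh
  2-simplices (9): ade, adg, aeg, aeh, def, deg, dfg, efg, efh
  3-simplices (2): adeg, defg

Hence C_0 ≅ Z^8, C_1 ≅ Z^16, C_2 ≅ Z^9, C_3 ≅ Z^2.

∂_1: C_1 → C_0 sends each edge [p,q] (with p < q) to q − p.
This gives a 8×16 integer matrix of rank 7; reducing to Smith normal form yields diagonal entries (1,1,1,1,1,1,1).

Boundary ∂_2: C_2 → C_1 maps a triangle to the signed sum of its edges. For instance
  ∂aeh = eh − ah + ae,
  ∂efg = fg − eg + ef.
As a 16×9 matrix over Z this has rank 7, with invariant factors (1,1,1,1,1,1,1).

The boundary map ∂_3: C_3 → C_2 sends each 3-simplex σ to the alternating sum Σ_i (−1)^i (σ with its i-th vertex removed). For instance
  ∂adeg = deg − aeg + adg − ade,
  ∂defg = efg − dfg + deg − def.
This gives a 9×2 integer matrix of rank 2; reducing to Smith normal form yields diagonal entries (1,1).

Computing H_k = (kernel of ∂_k) / (image of ∂_{k+1}):

  H_0: rank C_0 − rank ∂_1 = 8 − 7 = 1, and the invariant factors of ∂_1 are all 1, so H_0 ≅ Z.
  H_1: rank ker ∂_1 − rank ∂_2 = (16 − 7) − 7 = 2, and the invariant factors of ∂_2 are all 1, so H_1 ≅ Z^2.
  H_2: rank ker ∂_2 − rank ∂_3 = (9 − 7) − 2 = 0, and the invariant factors of ∂_3 are all 1, so H_2 ≅ 0.
  H_3: rank ker ∂_3 − rank ∂_4 = (2 − 2) − 0 = 0, and there is no ∂_4, so H_3 ≅ 0.

H_0 = Z,  H_1 = Z^2,  H_2 = 0,  H_3 = 0.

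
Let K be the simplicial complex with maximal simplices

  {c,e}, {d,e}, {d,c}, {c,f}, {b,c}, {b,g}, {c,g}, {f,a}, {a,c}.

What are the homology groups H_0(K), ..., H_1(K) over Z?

H_0 = Z,  H_1 = Z^3.

Take the total order a < b < c < d < e < f < g on the vertex set. Then K (dimension 1) consists of the simplices:

  0-simplices (7): a, b, c, d, e, f, g
  1-simplices (9): ac, af, bc, bg, cd, ce, cf, cg, de

giving chain groups C_0 ≅ Z^7, C_1 ≅ Z^9.

Boundary ∂_1: C_1 → C_0 sends each edge [p,q] (with p < q) to q − p. For instance
  ∂cg = g − c.
This gives a 7×9 integer matrix of rank 6; reducing to Smith normal form yields diagonal entries (1,1,1,1,1,1).

Computing H_k = (kernel of ∂_k) / (image of ∂_{k+1}):

  H_0: rank C_0 − rank ∂_1 = 7 − 6 = 1, and the invariant factors of ∂_1 are all 1, so H_0 = Z.
  H_1: rank ker ∂_1 − rank ∂_2 = (9 − 6) − 0 = 3, and there is no ∂_2, so H_1 = Z^3.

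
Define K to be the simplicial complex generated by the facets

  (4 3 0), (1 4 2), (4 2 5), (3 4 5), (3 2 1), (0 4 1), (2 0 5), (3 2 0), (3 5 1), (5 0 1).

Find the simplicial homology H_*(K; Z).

H_0 ≅ Z,  H_1 ≅ Z/2,  H_2 = 0.

Order the vertices as 0 < 1 < 2 < 3 < 4 < 5. Listing each simplex with vertices in this order, K has dimension 2 with simplices:

  0-simplices (6): [0], [1], [2], [3], [4], [5]
  1-simplices (15): [0,1], [0,2], [0,3], [0,4], [0,5], [1,2], [1,3], [1,4], [1,5], [2,3], [2,4], [2,5], [3,4], [3,5], [4,5]
  2-simplices (10): [0,1,4], [0,1,5], [0,2,3], [0,2,5], [0,3,4], [1,2,3], [1,2,4], [1,3,5], [2,4,5], [3,4,5]

giving chain groups C_0 ≅ Z^6, C_1 ≅ Z^15, C_2 ≅ Z^10.

Boundary ∂_1: C_1 → C_0 maps an edge to its endpoints' difference, ∂[p,q] = q − p. For instance
  ∂[1,4] = [4] − [1].
The 6×15 boundary matrix has rank 5 and Smith normal form diag(1,1,1,1,1).

∂_2: C_2 → C_1 sends each 2-simplex [p,q,r] to [q,r] − [p,r] + [p,q]. For instance
  ∂[0,3,4] = [3,4] − [0,4] + [0,3],
  ∂[3,4,5] = [4,5] − [3,5] + [3,4].
The 15×10 boundary matrix has rank 10 and Smith normal form diag(1,1,1,1,1,1,1,1,1,2).

Now H_k = ker ∂_k / im ∂_{k+1}, so:

  H_0: rank C_0 − rank ∂_1 = 6 − 5 = 1, and the invariant factors of ∂_1 are all 1, so H_0 ≅ Z.
  H_1: rank ker ∂_1 − rank ∂_2 = (15 − 5) − 10 = 0, and ∂_2 has invariant factor 2 > 1, so H_1 ≅ Z/2.
  H_2: rank ker ∂_2 − rank ∂_3 = (10 − 10) − 0 = 0, and there is no ∂_3, so H_2 ≅ 0.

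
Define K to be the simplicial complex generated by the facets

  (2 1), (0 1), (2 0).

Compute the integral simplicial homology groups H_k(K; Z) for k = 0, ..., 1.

H_0 ≅ Z,  H_1 ≅ Z.

Order the vertices as 0 < 1 < 2. Listing each simplex with vertices in this order, K has dimension 1 with simplices:

  0-simplices (3): [0], [1], [2]
  1-simplices (3): [0,1], [0,2], [1,2]

so the chain groups are C_0 ≅ Z^3, C_1 ≅ Z^3.

Boundary ∂_1: C_1 → C_0 maps an edge to its endpoints' difference, ∂[p,q] = q − p. For instance
  ∂[1,2] = [2] − [1].
The resulting 3×3 matrix has rank 2, and its Smith normal form has invariant factors (1,1).

Reading off H_k = ker ∂_k / im ∂_{k+1}:

  H_0: rank C_0 − rank ∂_1 = 3 − 2 = 1, and the invariant factors of ∂_1 are all 1, so H_0 = Z.
  H_1: rank ker ∂_1 − rank ∂_2 = (3 − 2) − 0 = 1, and there is no ∂_2, so H_1 = Z.

As a check, the Euler characteristic is 3 − 3 = 0, which agrees with 1 − 1 = 0.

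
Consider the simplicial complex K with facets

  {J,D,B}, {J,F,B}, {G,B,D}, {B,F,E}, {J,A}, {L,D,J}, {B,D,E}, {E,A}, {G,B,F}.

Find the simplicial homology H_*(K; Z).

H_0 ≅ Z,  H_1 ≅ Z,  H_2 = 0.

We work with the vertex ordering A < B < D < E < F < G < J < L. The simplices of K, each written with vertices in increasing order, are:

  0-simplices (8): A, B, D, E, F, G, J, L
  1-simplices (15): AE, AJ, BD, BE, BF, BG, BJ, DE, DG, DJ, DL, EF, FG, FJ, JL
  2-simplices (7): BDE, BDG, BDJ, BEF, BFG, BFJ, DJL

Hence C_0 ≅ Z^8, C_1 ≅ Z^15, C_2 ≅ Z^7.

∂_1: C_1 → C_0 maps an edge to its endpoints' difference, ∂[p,q] = q − p. For instance
  ∂BJ = J − B.
This gives a 8×15 integer matrix of rank 7; reducing to Smith normal form yields diagonal entries (1,1,1,1,1,1,1).

Boundary ∂_2: C_2 → C_1 maps a triangle to the signed sum of its edges. For instance
  ∂DJL = JL − DL + DJ,
  ∂BDE = DE − BE + BD.
As a 15×7 matrix over Z this has rank 7, with invariant factors (1,1,1,1,1,1,1).

Computing H_k = (kernel of ∂_k) / (image of ∂_{k+1}):

  H_0: rank C_0 − rank ∂_1 = 8 − 7 = 1, and the invariant factors of ∂_1 are all 1, so H_0 ≅ Z.
  H_1: rank ker ∂_1 − rank ∂_2 = (15 − 7) − 7 = 1, and the invariant factors of ∂_2 are all 1, so H_1 ≅ Z.
  H_2: rank ker ∂_2 − rank ∂_3 = (7 − 7) − 0 = 0, and there is no ∂_3, so H_2 ≅ 0.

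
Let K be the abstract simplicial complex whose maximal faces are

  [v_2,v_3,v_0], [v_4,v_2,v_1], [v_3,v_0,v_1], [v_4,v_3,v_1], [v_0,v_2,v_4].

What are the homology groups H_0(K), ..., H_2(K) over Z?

K has 5 vertices, 10 edges, 5 triangles.
rank ∂_0 = 0, rank ∂_1 = 4 ⇒ b_0 = 5 − 0 − 4 = 1; all invariant factors of ∂_1 are 1 so no torsion. So H_0 ≅ Z.
rank ∂_1 = 4, rank ∂_2 = 5 ⇒ b_1 = 10 − 4 − 5 = 1; all invariant factors of ∂_2 are 1 so no torsion. So H_1 ≅ Z.
rank ∂_2 = 5, rank ∂_3 = 0 ⇒ b_2 = 5 − 5 − 0 = 0. So H_2 ≅ 0.

H_0 = Z,  H_1 = Z,  H_2 = 0.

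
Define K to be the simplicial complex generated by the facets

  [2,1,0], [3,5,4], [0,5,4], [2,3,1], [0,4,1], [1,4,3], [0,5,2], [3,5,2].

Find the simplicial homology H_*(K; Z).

We work with the vertex ordering 0 < 1 < 2 < 3 < 4 < 5. The simplices of K, each written with vertices in increasing order, are:

  0-simplices (6): [0], [1], [2], [3], [4], [5]
  1-simplices (12): [0,1], [0,2], [0,4], [0,5], [1,2], [1,3], [1,4], [2,3], [2,5], [3,4], [3,5], [4,5]
  2-simplices (8): [0,1,2], [0,1,4], [0,2,5], [0,4,5], [1,2,3], [1,3,4], [2,3,5], [3,4,5]

Hence C_0 ≅ Z^6, C_1 ≅ Z^12, C_2 ≅ Z^8.

The boundary map ∂_1: C_1 → C_0 is given by ∂[p,q] = [q] − [p]. For instance
  ∂[0,2] = [2] − [0].
The 6×12 boundary matrix has rank 5 and Smith normal form diag(1,1,1,1,1).

Boundary ∂_2: C_2 → C_1 maps a triangle to the signed sum of its edges. For instance
  ∂[2,3,5] = [3,5] − [2,5] + [2,3],
  ∂[3,4,5] = [4,5] − [3,5] + [3,4].
The resulting 12×8 matrix has rank 7, and its Smith normal form has invariant factors (1,1,1,1,1,1,1).

Reading off H_k = ker ∂_k / im ∂_{k+1}:

  H_0: rank C_0 − rank ∂_1 = 6 − 5 = 1, and the invariant factors of ∂_1 are all 1, so H_0 = Z.
  H_1: rank ker ∂_1 − rank ∂_2 = (12 − 5) − 7 = 0, and the invariant factors of ∂_2 are all 1, so H_1 = 0.
  H_2: rank ker ∂_2 − rank ∂_3 = (8 − 7) − 0 = 1, and there is no ∂_3, so H_2 = Z.

As a check, the Euler characteristic is 6 − 12 + 8 = 2, which agrees with 1 − 0 + 1 = 2.

H_0 ≅ Z,  H_1 = 0,  H_2 ≅ Z.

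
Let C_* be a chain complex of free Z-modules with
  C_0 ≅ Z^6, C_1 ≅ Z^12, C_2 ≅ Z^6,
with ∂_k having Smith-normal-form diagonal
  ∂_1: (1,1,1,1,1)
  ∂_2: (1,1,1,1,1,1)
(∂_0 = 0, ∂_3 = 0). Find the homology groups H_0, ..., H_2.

H_0: b_0 = 6 − 0 − 5 = 1; torsion from ∂_1 factors > 1: none. So H_0 ≅ Z.
H_1: b_1 = 12 − 5 − 6 = 1; torsion from ∂_2 factors > 1: none. So H_1 ≅ Z.
H_2: b_2 = 6 − 6 − 0 = 0; torsion from ∂_3 factors > 1: none. So H_2 ≅ 0.

H_0 ≅ Z,  H_1 ≅ Z,  H_2 = 0.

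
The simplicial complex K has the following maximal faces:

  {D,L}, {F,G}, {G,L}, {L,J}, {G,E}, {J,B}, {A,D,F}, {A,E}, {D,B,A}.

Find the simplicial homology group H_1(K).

Fix the vertex order A < B < D < E < F < G < J < L and write every simplex with vertices in increasing order. Then dim K = 2 and the simplices of K are:

  0-simplices (8): A, B, D, E, F, G, J, L
  1-simplices (12): AB, AD, AE, AF, BD, BJ, DF, DL, EG, FG, GL, JL
  2-simplices (2): ABD, ADF

giving chain groups C_0 ≅ Z^8, C_1 ≅ Z^12, C_2 ≅ Z^2.

∂_1: C_1 → C_0 maps an edge to its endpoints' difference, ∂[p,q] = q − p. For instance
  ∂AF = F − A.
The 8×12 boundary matrix has rank 7 and Smith normal form diag(1,1,1,1,1,1,1).

The boundary map ∂_2: C_2 → C_1 sends each 2-simplex [p,q,r] to [q,r] − [p,r] + [p,q]. For instance
  ∂ABD = BD − AD + AB,
  ∂ADF = DF − AF + AD.
This gives a 12×2 integer matrix of rank 2; reducing to Smith normal form yields diagonal entries (1,1).

From H_k ≅ ker(∂_k) / im(∂_{k+1}) we obtain:

  H_1: rank ker ∂_1 − rank ∂_2 = (12 − 7) − 2 = 3, and the invariant factors of ∂_2 are all 1, so H_1 = Z^3.

H_1 = Z^3.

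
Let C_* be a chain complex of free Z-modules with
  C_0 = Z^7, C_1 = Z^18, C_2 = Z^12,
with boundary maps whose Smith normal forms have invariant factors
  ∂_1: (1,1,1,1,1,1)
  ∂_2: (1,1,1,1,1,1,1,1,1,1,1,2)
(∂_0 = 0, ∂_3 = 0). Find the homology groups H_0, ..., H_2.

H_0 = Z,  H_1 = Z_2,  H_2 = 0.

H_0: b_0 = 7 − 0 − 6 = 1; torsion from ∂_1 factors > 1: none. So H_0 = Z.
H_1: b_1 = 18 − 6 − 12 = 0; torsion from ∂_2 factors > 1: [2]. So H_1 = Z_2.
H_2: b_2 = 12 − 12 − 0 = 0; torsion from ∂_3 factors > 1: none. So H_2 = 0.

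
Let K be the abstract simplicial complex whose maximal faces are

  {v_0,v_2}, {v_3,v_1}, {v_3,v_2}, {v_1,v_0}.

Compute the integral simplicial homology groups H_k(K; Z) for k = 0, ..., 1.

Take the total order v_0 < v_1 < v_2 < v_3 on the vertex set. Then K (dimension 1) consists of the simplices:

  0-simplices (4): [v_0], [v_1], [v_2], [v_3]
  1-simplices (4): [v_0,v_1], [v_0,v_2], [v_1,v_3], [v_2,v_3]

Hence C_0 ≅ Z^4, C_1 ≅ Z^4.

The boundary map ∂_1: C_1 → C_0 sends each edge [p,q] (with p < q) to q − p. For instance
  ∂[v_2,v_3] = [v_3] − [v_2].
The resulting 4×4 matrix has rank 3, and its Smith normal form has invariant factors (1,1,1).

Reading off H_k = ker ∂_k / im ∂_{k+1}:

  H_0: rank C_0 − rank ∂_1 = 4 − 3 = 1, and the invariant factors of ∂_1 are all 1, so H_0 = Z.
  H_1: rank ker ∂_1 − rank ∂_2 = (4 − 3) − 0 = 1, and there is no ∂_2, so H_1 = Z.

H_0 ≅ Z,  H_1 ≅ Z.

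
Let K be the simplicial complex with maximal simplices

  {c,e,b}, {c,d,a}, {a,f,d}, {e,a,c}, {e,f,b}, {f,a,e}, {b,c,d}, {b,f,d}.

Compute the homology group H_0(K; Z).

H_0 ≅ Z.

Fix the vertex order a < b < c < d < e < f and write every simplex with vertices in increasing order. Then dim K = 2 and the simplices of K are:

  0-simplices (6): a, b, c, d, e, f
  1-simplices (12): ac, ad, ae, af, bc, bd, be, bf, cd, ce, df, ef
  2-simplices (8): acd, ace, adf, aef, bcd, bce, bdf, bef

Hence C_0 ≅ Z^6, C_1 ≅ Z^12, C_2 ≅ Z^8.

The boundary map ∂_1: C_1 → C_0 sends each edge [p,q] (with p < q) to q − p. For instance
  ∂ae = e − a.
The 6×12 boundary matrix has rank 5 and Smith normal form diag(1,1,1,1,1).

Boundary ∂_2: C_2 → C_1 maps a triangle to the signed sum of its edges. For instance
  ∂ace = ce − ae + ac,
  ∂adf = df − af + ad.
As a 12×8 matrix over Z this has rank 7, with invariant factors (1,1,1,1,1,1,1).

Computing H_k = (kernel of ∂_k) / (image of ∂_{k+1}):

  H_0: rank C_0 − rank ∂_1 = 6 − 5 = 1, and the invariant factors of ∂_1 are all 1, so H_0 ≅ Z.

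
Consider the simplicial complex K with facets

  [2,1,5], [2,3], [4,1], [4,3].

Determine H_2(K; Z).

H_2 ≅ 0.

Fix the vertex order 1 < 2 < 3 < 4 < 5 and write every simplex with vertices in increasing order. Then dim K = 2 and the simplices of K are:

  0-simplices (5): [1], [2], [3], [4], [5]
  1-simplices (6): [1,2], [1,4], [1,5], [2,3], [2,5], [3,4]
  2-simplices (1): [1,2,5]

so the chain groups are C_0 ≅ Z^5, C_1 ≅ Z^6, C_2 ≅ Z^1.

Boundary ∂_1: C_1 → C_0 maps an edge to its endpoints' difference, ∂[p,q] = q − p.
As a 5×6 matrix over Z this has rank 4, with invariant factors (1,1,1,1).

The boundary map ∂_2: C_2 → C_1 maps a triangle to the signed sum of its edges. For instance
  ∂[1,2,5] = [2,5] − [1,5] + [1,2].
The resulting 6×1 matrix has rank 1, and its Smith normal form has invariant factors (1).

Computing H_k = (kernel of ∂_k) / (image of ∂_{k+1}):

  H_2: rank ker ∂_2 − rank ∂_3 = (1 − 1) − 0 = 0, and there is no ∂_3, so H_2 = 0.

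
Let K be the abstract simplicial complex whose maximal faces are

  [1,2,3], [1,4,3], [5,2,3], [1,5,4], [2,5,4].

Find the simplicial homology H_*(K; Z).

H_0 = Z,  H_1 = Z,  H_2 = 0.

K has 5 vertices, 10 edges, 5 triangles.
rank ∂_0 = 0, rank ∂_1 = 4 ⇒ b_0 = 5 − 0 − 4 = 1; all invariant factors of ∂_1 are 1 so no torsion. So H_0 = Z.
rank ∂_1 = 4, rank ∂_2 = 5 ⇒ b_1 = 10 − 4 − 5 = 1; all invariant factors of ∂_2 are 1 so no torsion. So H_1 = Z.
rank ∂_2 = 5, rank ∂_3 = 0 ⇒ b_2 = 5 − 5 − 0 = 0. So H_2 = 0.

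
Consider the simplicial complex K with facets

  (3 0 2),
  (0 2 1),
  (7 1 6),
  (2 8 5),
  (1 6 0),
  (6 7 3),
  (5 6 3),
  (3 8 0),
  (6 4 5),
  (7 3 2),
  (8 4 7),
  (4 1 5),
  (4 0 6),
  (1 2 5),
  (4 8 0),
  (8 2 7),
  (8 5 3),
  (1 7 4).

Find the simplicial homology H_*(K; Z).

K has 9 vertices, 27 edges, 18 triangles.
rank ∂_0 = 0, rank ∂_1 = 8 ⇒ b_0 = 9 − 0 − 8 = 1; all invariant factors of ∂_1 are 1 so no torsion. So H_0 ≅ Z.
rank ∂_1 = 8, rank ∂_2 = 18 ⇒ b_1 = 27 − 8 − 18 = 1; ∂_2 has invariant factor(s) [2] giving torsion. So H_1 ≅ Z ⊕ Z/2Z.
rank ∂_2 = 18, rank ∂_3 = 0 ⇒ b_2 = 18 − 18 − 0 = 0. So H_2 ≅ 0.

H_0 = Z,  H_1 = Z ⊕ Z/2Z,  H_2 = 0.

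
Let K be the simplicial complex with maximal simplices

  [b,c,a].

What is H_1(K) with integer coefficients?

Fix the vertex order a < b < c and write every simplex with vertices in increasing order. Then dim K = 2 and the simplices of K are:

  0-simplices (3): a, b, c
  1-simplices (3): ab, ac, bc
  2-simplices (1): abc

Hence C_0 ≅ Z^3, C_1 ≅ Z^3, C_2 ≅ Z^1.

The boundary map ∂_1: C_1 → C_0 maps an edge to its endpoints' difference, ∂[p,q] = q − p. For instance
  ∂bc = c − b.
This gives a 3×3 integer matrix of rank 2; reducing to Smith normal form yields diagonal entries (1,1).

∂_2: C_2 → C_1 sends each 2-simplex [p,q,r] to [q,r] − [p,r] + [p,q]. For instance
  ∂abc = bc − ac + ab.
As a 3×1 matrix over Z this has rank 1, with invariant factors (1).

Computing H_k = (kernel of ∂_k) / (image of ∂_{k+1}):

  H_1: rank ker ∂_1 − rank ∂_2 = (3 − 2) − 1 = 0, and the invariant factors of ∂_2 are all 1, so H_1 = 0.

H_1 = 0.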